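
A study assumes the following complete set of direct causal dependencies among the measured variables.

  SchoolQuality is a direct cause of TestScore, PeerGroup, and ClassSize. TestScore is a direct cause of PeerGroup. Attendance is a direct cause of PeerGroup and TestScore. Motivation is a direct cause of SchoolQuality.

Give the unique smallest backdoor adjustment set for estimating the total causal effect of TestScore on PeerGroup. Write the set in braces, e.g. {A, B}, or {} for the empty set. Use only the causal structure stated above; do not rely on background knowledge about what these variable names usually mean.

Variables eligible for adjustment (non-descendants of TestScore, excluding TestScore and PeerGroup): {Attendance, ClassSize, Motivation, SchoolQuality}.
Backdoor paths from TestScore to PeerGroup:
  P1: TestScore <- Attendance -> PeerGroup
  P2: TestScore <- SchoolQuality -> PeerGroup
The empty set is not sufficient: P1 (TestScore <- Attendance -> PeerGroup) has no collider blocking it and no conditioned non-collider, so it is open.
Try {Attendance, SchoolQuality}:
  P1: blocked at fork node Attendance ∈ conditioning set.
  P2: blocked at fork node SchoolQuality ∈ conditioning set.
{Attendance, SchoolQuality} contains no descendant of TestScore and blocks every backdoor path.
Every element of {Attendance, SchoolQuality} is needed (dropping Attendance leaves P1 open; dropping SchoolQuality leaves P2 open), so no proper subset is valid.
Among all size-2 subsets of the eligible variables, only {Attendance, SchoolQuality} blocks every backdoor path, so it is the unique smallest valid adjustment set.

{Attendance, SchoolQuality}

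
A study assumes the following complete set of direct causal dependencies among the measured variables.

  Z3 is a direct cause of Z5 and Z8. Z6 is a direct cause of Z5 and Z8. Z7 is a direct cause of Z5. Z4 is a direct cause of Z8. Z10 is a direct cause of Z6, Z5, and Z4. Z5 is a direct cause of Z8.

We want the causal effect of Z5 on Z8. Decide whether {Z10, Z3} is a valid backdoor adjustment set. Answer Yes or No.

No

Backdoor paths from Z5 to Z8 (paths whose first edge points into Z5):
  P1: Z5 <- Z3 -> Z8
  P2: Z5 <- Z10 -> Z6 -> Z8
  P3: Z5 <- Z10 -> Z4 -> Z8
  P4: Z5 <- Z6 <- Z10 -> Z4 -> Z8
  P5: Z5 <- Z6 -> Z8
Condition 1 (no descendant of Z5 in the set): holds — descendants of Z5 are {Z8}; none are in {Z10, Z3}.
Condition 2 (every backdoor path blocked by {Z10, Z3}):
  P1: blocked at fork node Z3 ∈ conditioning set.
  P2: blocked at fork node Z10 ∈ conditioning set.
  P3: blocked at fork node Z10 ∈ conditioning set.
  P4: blocked at fork node Z10 ∈ conditioning set.
  P5: open — no interior node is in the conditioning set.
{Z10, Z3} does not satisfy the backdoor criterion.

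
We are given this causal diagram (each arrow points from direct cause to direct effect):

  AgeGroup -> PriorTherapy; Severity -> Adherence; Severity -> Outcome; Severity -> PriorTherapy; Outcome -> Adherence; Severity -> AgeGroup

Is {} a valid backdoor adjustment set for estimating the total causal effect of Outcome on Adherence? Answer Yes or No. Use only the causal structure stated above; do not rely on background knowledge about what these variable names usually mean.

No

Backdoor paths from Outcome to Adherence (paths whose first edge points into Outcome):
  P1: Outcome <- Severity -> Adherence
Condition 1 (no descendant of Outcome in the set): holds — descendants of Outcome are {Adherence}; none are in {}.
Condition 2 (every backdoor path blocked by {}):
  P1: open — no interior node is in the conditioning set.
{} does not satisfy the backdoor criterion.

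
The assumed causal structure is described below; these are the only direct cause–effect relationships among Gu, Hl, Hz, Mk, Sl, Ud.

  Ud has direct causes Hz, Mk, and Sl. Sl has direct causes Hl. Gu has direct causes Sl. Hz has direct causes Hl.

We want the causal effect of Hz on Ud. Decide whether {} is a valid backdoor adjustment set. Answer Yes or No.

No

Backdoor paths from Hz to Ud (paths whose first edge points into Hz):
  P1: Hz <- Hl -> Sl -> Ud
Condition 1 (no descendant of Hz in the set): holds — descendants of Hz are {Ud}; none are in {}.
Condition 2 (every backdoor path blocked by {}):
  P1: open — no interior node is in the conditioning set.
{} does not satisfy the backdoor criterion.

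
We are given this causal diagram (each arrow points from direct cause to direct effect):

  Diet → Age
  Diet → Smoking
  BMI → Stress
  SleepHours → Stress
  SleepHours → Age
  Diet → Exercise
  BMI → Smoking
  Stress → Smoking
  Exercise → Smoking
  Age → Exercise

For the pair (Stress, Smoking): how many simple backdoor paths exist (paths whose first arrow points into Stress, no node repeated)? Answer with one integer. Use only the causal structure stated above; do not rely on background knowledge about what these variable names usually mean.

5

A backdoor path from Stress to Smoking is any simple undirected path whose first edge points into Stress (i.e. leaves Stress via a parent).
Parents of Stress: {BMI, SleepHours}.
Enumerating:
  P1: Stress <- SleepHours -> Age <- Diet -> Exercise -> Smoking
  P2: Stress <- SleepHours -> Age <- Diet -> Smoking
  P3: Stress <- SleepHours -> Age -> Exercise <- Diet -> Smoking
  P4: Stress <- SleepHours -> Age -> Exercise -> Smoking
  P5: Stress <- BMI -> Smoking
That exhausts the simple backdoor paths. Count: 5.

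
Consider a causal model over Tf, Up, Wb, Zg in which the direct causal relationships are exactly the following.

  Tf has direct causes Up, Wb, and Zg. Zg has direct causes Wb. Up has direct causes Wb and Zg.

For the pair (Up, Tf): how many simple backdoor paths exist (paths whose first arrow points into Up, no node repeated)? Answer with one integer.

A backdoor path from Up to Tf is any simple undirected path whose first edge points into Up (i.e. leaves Up via a parent).
Parents of Up: {Wb, Zg}.
Enumerating:
  P1: Up <- Wb -> Zg -> Tf
  P2: Up <- Wb -> Tf
  P3: Up <- Zg <- Wb -> Tf
  P4: Up <- Zg -> Tf
That exhausts the simple backdoor paths. Count: 4.

4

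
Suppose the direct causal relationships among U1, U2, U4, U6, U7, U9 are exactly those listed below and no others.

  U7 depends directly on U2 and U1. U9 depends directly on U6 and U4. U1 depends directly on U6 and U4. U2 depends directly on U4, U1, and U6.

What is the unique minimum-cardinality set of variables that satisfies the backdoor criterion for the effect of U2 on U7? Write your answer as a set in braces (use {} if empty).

Variables eligible for adjustment (non-descendants of U2, excluding U2 and U7): {U1, U4, U6, U9}.
Backdoor paths from U2 to U7:
  P1: U2 <- U4 -> U1 -> U7
  P2: U2 <- U4 -> U9 <- U6 -> U1 -> U7
  P3: U2 <- U6 -> U1 -> U7
  P4: U2 <- U6 -> U9 <- U4 -> U1 -> U7
  P5: U2 <- U1 -> U7
The empty set is not sufficient: P1 (U2 <- U4 -> U1 -> U7) has no collider blocking it and no conditioned non-collider, so it is open.
Try {U1}:
  P1: blocked at chain node U1 ∈ conditioning set.
  P2: blocked at collider U9 (neither it nor any descendant is in the conditioning set).
  P3: blocked at chain node U1 ∈ conditioning set.
  P4: blocked at collider U9 (neither it nor any descendant is in the conditioning set).
  P5: blocked at fork node U1 ∈ conditioning set.
{U1} contains no descendant of U2 and blocks every backdoor path.
No other singleton works — e.g. {U4} leaves P3 open — so {U1} is the unique smallest valid adjustment set.

{U1}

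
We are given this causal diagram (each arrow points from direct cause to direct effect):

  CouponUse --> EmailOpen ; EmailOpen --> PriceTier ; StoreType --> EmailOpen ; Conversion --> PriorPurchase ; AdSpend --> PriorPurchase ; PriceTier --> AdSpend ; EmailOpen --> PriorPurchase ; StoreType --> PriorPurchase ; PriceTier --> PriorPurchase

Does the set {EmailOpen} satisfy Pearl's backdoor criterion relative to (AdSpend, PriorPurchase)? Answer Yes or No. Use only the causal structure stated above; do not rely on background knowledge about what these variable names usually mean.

Backdoor paths from AdSpend to PriorPurchase (paths whose first edge points into AdSpend):
  P1: AdSpend <- PriceTier <- EmailOpen <- StoreType -> PriorPurchase
  P2: AdSpend <- PriceTier <- EmailOpen -> PriorPurchase
  P3: AdSpend <- PriceTier -> PriorPurchase
Condition 1 (no descendant of AdSpend in the set): holds — descendants of AdSpend are {PriorPurchase}; none are in {EmailOpen}.
Condition 2 (every backdoor path blocked by {EmailOpen}):
  P1: blocked at chain node EmailOpen ∈ conditioning set.
  P2: blocked at fork node EmailOpen ∈ conditioning set.
  P3: open — no interior node is in the conditioning set.
{EmailOpen} does not satisfy the backdoor criterion.

No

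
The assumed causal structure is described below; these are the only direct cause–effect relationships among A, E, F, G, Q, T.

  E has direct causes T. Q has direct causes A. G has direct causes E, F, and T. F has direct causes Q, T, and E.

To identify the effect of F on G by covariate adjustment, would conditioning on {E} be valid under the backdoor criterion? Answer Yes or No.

Backdoor paths from F to G (paths whose first edge points into F):
  P1: F <- T -> E -> G
  P2: F <- T -> G
  P3: F <- E <- T -> G
  P4: F <- E -> G
Condition 1 (no descendant of F in the set): holds — descendants of F are {G}; none are in {E}.
Condition 2 (every backdoor path blocked by {E}):
  P1: blocked at chain node E ∈ conditioning set.
  P2: open — no interior node is in the conditioning set.
  P3: blocked at chain node E ∈ conditioning set.
  P4: blocked at fork node E ∈ conditioning set.
{E} does not satisfy the backdoor criterion.

No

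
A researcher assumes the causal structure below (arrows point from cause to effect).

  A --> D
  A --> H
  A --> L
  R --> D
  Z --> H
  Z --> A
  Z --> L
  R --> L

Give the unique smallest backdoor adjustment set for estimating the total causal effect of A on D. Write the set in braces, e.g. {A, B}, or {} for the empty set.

{}

Variables eligible for adjustment (non-descendants of A, excluding A and D): {R, Z}.
Backdoor paths from A to D:
  P1: A <- Z -> L <- R -> D
Each backdoor path contains an unconditioned collider, so every path is already blocked with the empty conditioning set:
  P1: blocked at collider L (neither it nor any descendant is in the conditioning set).
The empty set is therefore the unique smallest valid set.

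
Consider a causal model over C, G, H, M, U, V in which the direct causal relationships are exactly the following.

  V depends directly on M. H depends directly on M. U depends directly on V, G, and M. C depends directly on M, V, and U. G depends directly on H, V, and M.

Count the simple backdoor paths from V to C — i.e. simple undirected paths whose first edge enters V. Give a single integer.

4

A backdoor path from V to C is any simple undirected path whose first edge points into V (i.e. leaves V via a parent).
Parents of V: {M}.
Enumerating:
  P1: V <- M -> H -> G -> U -> C
  P2: V <- M -> G -> U -> C
  P3: V <- M -> U -> C
  P4: V <- M -> C
That exhausts the simple backdoor paths. Count: 4.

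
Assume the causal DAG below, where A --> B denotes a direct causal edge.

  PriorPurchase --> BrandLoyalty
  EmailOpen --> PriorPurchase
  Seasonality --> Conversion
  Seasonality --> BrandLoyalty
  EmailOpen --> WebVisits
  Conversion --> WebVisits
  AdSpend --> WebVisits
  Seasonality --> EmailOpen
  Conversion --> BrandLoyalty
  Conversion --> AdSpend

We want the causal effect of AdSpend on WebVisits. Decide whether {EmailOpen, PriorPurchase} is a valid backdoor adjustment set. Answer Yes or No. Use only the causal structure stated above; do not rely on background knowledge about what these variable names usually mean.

No

Backdoor paths from AdSpend to WebVisits (paths whose first edge points into AdSpend):
  P1: AdSpend <- Conversion <- Seasonality -> EmailOpen -> WebVisits
  P2: AdSpend <- Conversion <- Seasonality -> BrandLoyalty <- PriorPurchase <- EmailOpen -> WebVisits
  P3: AdSpend <- Conversion -> BrandLoyalty <- Seasonality -> EmailOpen -> WebVisits
  P4: AdSpend <- Conversion -> BrandLoyalty <- PriorPurchase <- EmailOpen -> WebVisits
  P5: AdSpend <- Conversion -> WebVisits
Condition 1 (no descendant of AdSpend in the set): holds — descendants of AdSpend are {WebVisits}; none are in {EmailOpen, PriorPurchase}.
Condition 2 (every backdoor path blocked by {EmailOpen, PriorPurchase}):
  P1: blocked at chain node EmailOpen ∈ conditioning set.
  P2: blocked at collider BrandLoyalty (neither it nor any descendant is in the conditioning set).
  P3: blocked at collider BrandLoyalty (neither it nor any descendant is in the conditioning set).
  P4: blocked at collider BrandLoyalty (neither it nor any descendant is in the conditioning set).
  P5: open — no interior node is in the conditioning set.
{EmailOpen, PriorPurchase} does not satisfy the backdoor criterion.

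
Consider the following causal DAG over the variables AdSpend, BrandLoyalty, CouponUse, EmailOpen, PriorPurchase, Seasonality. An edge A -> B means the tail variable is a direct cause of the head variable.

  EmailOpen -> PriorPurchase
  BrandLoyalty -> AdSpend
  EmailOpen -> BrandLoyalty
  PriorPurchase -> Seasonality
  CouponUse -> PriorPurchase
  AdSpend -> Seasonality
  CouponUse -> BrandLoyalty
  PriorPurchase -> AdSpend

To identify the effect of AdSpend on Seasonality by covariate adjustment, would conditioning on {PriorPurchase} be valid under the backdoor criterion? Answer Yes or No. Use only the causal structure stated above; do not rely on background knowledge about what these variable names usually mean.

Yes

Backdoor paths from AdSpend to Seasonality (paths whose first edge points into AdSpend):
  P1: AdSpend <- BrandLoyalty <- CouponUse -> PriorPurchase -> Seasonality
  P2: AdSpend <- BrandLoyalty <- EmailOpen -> PriorPurchase -> Seasonality
  P3: AdSpend <- PriorPurchase -> Seasonality
Condition 1 (no descendant of AdSpend in the set): holds — descendants of AdSpend are {Seasonality}; none are in {PriorPurchase}.
Condition 2 (every backdoor path blocked by {PriorPurchase}):
  P1: blocked at chain node PriorPurchase ∈ conditioning set.
  P2: blocked at chain node PriorPurchase ∈ conditioning set.
  P3: blocked at fork node PriorPurchase ∈ conditioning set.
{PriorPurchase} satisfies the backdoor criterion.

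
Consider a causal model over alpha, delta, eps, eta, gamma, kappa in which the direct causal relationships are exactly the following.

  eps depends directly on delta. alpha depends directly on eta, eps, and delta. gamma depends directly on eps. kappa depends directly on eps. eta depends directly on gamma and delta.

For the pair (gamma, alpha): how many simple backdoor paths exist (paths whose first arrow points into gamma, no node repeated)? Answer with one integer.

3

A backdoor path from gamma to alpha is any simple undirected path whose first edge points into gamma (i.e. leaves gamma via a parent).
Parents of gamma: {eps}.
Enumerating:
  P1: gamma <- eps <- delta -> eta -> alpha
  P2: gamma <- eps <- delta -> alpha
  P3: gamma <- eps -> alpha
That exhausts the simple backdoor paths. Count: 3.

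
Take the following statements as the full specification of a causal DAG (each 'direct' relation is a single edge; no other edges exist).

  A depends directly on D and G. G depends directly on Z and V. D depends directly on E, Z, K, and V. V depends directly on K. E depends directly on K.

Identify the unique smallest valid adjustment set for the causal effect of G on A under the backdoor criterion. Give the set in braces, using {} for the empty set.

Variables eligible for adjustment (non-descendants of G, excluding G and A): {D, E, K, V, Z}.
Backdoor paths from G to A:
  P1: G <- Z -> D -> A
  P2: G <- V <- K -> E -> D -> A
  P3: G <- V <- K -> D -> A
  P4: G <- V -> D -> A
The empty set is not sufficient: P1 (G <- Z -> D -> A) has no collider blocking it and no conditioned non-collider, so it is open.
Try {D}:
  P1: blocked at chain node D ∈ conditioning set.
  P2: blocked at chain node D ∈ conditioning set.
  P3: blocked at chain node D ∈ conditioning set.
  P4: blocked at chain node D ∈ conditioning set.
{D} contains no descendant of G and blocks every backdoor path.
No other singleton works — e.g. {Z} leaves P2 open — so {D} is the unique smallest valid adjustment set.

{D}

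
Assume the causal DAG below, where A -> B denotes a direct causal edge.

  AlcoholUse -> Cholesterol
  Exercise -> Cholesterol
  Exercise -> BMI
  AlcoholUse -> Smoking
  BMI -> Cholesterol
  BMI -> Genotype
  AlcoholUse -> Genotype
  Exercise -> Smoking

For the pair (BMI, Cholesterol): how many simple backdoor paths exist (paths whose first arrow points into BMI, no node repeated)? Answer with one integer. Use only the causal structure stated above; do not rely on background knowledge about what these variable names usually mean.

2

A backdoor path from BMI to Cholesterol is any simple undirected path whose first edge points into BMI (i.e. leaves BMI via a parent).
Parents of BMI: {Exercise}.
Enumerating:
  P1: BMI <- Exercise -> Smoking <- AlcoholUse -> Cholesterol
  P2: BMI <- Exercise -> Cholesterol
That exhausts the simple backdoor paths. Count: 2.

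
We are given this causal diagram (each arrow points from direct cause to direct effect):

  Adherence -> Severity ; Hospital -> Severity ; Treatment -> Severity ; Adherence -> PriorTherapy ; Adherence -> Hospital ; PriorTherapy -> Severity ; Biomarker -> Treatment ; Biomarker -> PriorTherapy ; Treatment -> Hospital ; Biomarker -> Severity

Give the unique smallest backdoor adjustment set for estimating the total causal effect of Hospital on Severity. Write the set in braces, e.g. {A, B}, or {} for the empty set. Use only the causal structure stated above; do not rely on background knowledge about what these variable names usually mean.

Variables eligible for adjustment (non-descendants of Hospital, excluding Hospital and Severity): {Adherence, Biomarker, PriorTherapy, Treatment}.
Backdoor paths from Hospital to Severity:
  P1: Hospital <- Treatment <- Biomarker -> PriorTherapy <- Adherence -> Severity
  P2: Hospital <- Treatment <- Biomarker -> PriorTherapy -> Severity
  P3: Hospital <- Treatment <- Biomarker -> Severity
  P4: Hospital <- Treatment -> Severity
  P5: Hospital <- Adherence -> PriorTherapy <- Biomarker -> Treatment -> Severity
  P6: Hospital <- Adherence -> PriorTherapy <- Biomarker -> Severity
  P7: Hospital <- Adherence -> PriorTherapy -> Severity
  P8: Hospital <- Adherence -> Severity
The empty set is not sufficient: P2 (Hospital <- Treatment <- Biomarker -> PriorTherapy -> Severity) has no collider blocking it and no conditioned non-collider, so it is open.
Try {Adherence, Treatment}:
  P1: blocked at chain node Treatment ∈ conditioning set.
  P2: blocked at chain node Treatment ∈ conditioning set.
  P3: blocked at chain node Treatment ∈ conditioning set.
  P4: blocked at fork node Treatment ∈ conditioning set.
  P5: blocked at fork node Adherence ∈ conditioning set.
  P6: blocked at fork node Adherence ∈ conditioning set.
  P7: blocked at fork node Adherence ∈ conditioning set.
  P8: blocked at fork node Adherence ∈ conditioning set.
{Adherence, Treatment} contains no descendant of Hospital and blocks every backdoor path.
Every element of {Adherence, Treatment} is needed (dropping Adherence leaves P7 open; dropping Treatment leaves P2 open), so no proper subset is valid.
Among all size-2 subsets of the eligible variables, only {Adherence, Treatment} blocks every backdoor path, so it is the unique smallest valid adjustment set.

{Adherence, Treatment}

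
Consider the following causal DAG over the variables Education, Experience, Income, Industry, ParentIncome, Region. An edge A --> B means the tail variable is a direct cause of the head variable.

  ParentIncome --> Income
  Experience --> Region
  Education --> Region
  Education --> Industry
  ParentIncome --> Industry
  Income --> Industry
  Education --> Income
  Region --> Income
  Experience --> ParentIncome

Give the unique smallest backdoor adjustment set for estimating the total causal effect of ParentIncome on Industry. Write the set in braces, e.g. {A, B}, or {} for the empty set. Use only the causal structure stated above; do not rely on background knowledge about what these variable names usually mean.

{Experience}

Variables eligible for adjustment (non-descendants of ParentIncome, excluding ParentIncome and Industry): {Education, Experience, Region}.
Backdoor paths from ParentIncome to Industry:
  P1: ParentIncome <- Experience -> Region <- Education -> Income -> Industry
  P2: ParentIncome <- Experience -> Region <- Education -> Industry
  P3: ParentIncome <- Experience -> Region -> Income <- Education -> Industry
  P4: ParentIncome <- Experience -> Region -> Income -> Industry
The empty set is not sufficient: P4 (ParentIncome <- Experience -> Region -> Income -> Industry) has no collider blocking it and no conditioned non-collider, so it is open.
Try {Experience}:
  P1: blocked at fork node Experience ∈ conditioning set.
  P2: blocked at fork node Experience ∈ conditioning set.
  P3: blocked at fork node Experience ∈ conditioning set.
  P4: blocked at fork node Experience ∈ conditioning set.
{Experience} contains no descendant of ParentIncome and blocks every backdoor path.
No other singleton works — e.g. {Education} leaves P4 open — so {Experience} is the unique smallest valid adjustment set.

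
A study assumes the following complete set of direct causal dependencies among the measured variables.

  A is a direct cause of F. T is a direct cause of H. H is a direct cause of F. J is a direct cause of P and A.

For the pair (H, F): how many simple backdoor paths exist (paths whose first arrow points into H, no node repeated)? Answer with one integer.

0

A backdoor path from H to F is any simple undirected path whose first edge points into H (i.e. leaves H via a parent).
Parents of H: {T}.
No simple path from any parent of H reaches F without revisiting H, so there are no backdoor paths.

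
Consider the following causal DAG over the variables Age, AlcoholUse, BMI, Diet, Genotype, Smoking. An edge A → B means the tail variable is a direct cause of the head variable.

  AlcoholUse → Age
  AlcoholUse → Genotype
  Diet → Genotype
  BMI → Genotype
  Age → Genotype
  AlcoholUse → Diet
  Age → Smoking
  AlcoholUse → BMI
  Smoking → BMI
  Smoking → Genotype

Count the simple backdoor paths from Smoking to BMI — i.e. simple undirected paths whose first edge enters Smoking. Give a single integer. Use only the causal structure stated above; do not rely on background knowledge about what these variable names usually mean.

6

A backdoor path from Smoking to BMI is any simple undirected path whose first edge points into Smoking (i.e. leaves Smoking via a parent).
Parents of Smoking: {Age}.
Enumerating:
  P1: Smoking <- Age <- AlcoholUse -> BMI
  P2: Smoking <- Age <- AlcoholUse -> Diet -> Genotype <- BMI
  P3: Smoking <- Age <- AlcoholUse -> Genotype <- BMI
  P4: Smoking <- Age -> Genotype <- AlcoholUse -> BMI
  P5: Smoking <- Age -> Genotype <- BMI
  P6: Smoking <- Age -> Genotype <- Diet <- AlcoholUse -> BMI
That exhausts the simple backdoor paths. Count: 6.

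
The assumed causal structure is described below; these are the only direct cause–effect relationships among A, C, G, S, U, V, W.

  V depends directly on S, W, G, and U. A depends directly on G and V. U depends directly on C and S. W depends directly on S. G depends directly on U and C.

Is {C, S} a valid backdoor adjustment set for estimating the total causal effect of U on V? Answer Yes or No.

Yes

Backdoor paths from U to V (paths whose first edge points into U):
  P1: U <- S -> W -> V
  P2: U <- S -> V
  P3: U <- C -> G -> V
  P4: U <- C -> G -> A <- V
Condition 1 (no descendant of U in the set): holds — descendants of U are {A, G, V}; none are in {C, S}.
Condition 2 (every backdoor path blocked by {C, S}):
  P1: blocked at fork node S ∈ conditioning set.
  P2: blocked at fork node S ∈ conditioning set.
  P3: blocked at fork node C ∈ conditioning set.
  P4: blocked at fork node C ∈ conditioning set.
{C, S} satisfies the backdoor criterion.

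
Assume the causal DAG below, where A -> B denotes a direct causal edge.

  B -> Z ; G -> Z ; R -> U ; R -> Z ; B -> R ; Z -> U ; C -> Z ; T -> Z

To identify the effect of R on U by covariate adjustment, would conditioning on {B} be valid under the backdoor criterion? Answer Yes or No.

Yes

Backdoor paths from R to U (paths whose first edge points into R):
  P1: R <- B -> Z -> U
Condition 1 (no descendant of R in the set): holds — descendants of R are {U, Z}; none are in {B}.
Condition 2 (every backdoor path blocked by {B}):
  P1: blocked at fork node B ∈ conditioning set.
{B} satisfies the backdoor criterion.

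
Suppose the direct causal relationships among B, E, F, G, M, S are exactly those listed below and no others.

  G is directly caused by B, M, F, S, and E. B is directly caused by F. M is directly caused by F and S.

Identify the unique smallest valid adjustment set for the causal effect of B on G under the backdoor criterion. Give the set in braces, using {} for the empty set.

{F}

Variables eligible for adjustment (non-descendants of B, excluding B and G): {E, F, M, S}.
Backdoor paths from B to G:
  P1: B <- F -> M <- S -> G
  P2: B <- F -> M -> G
  P3: B <- F -> G
The empty set is not sufficient: P2 (B <- F -> M -> G) has no collider blocking it and no conditioned non-collider, so it is open.
Try {F}:
  P1: blocked at fork node F ∈ conditioning set.
  P2: blocked at fork node F ∈ conditioning set.
  P3: blocked at fork node F ∈ conditioning set.
{F} contains no descendant of B and blocks every backdoor path.
No other singleton works — e.g. {S} leaves P2 open — so {F} is the unique smallest valid adjustment set.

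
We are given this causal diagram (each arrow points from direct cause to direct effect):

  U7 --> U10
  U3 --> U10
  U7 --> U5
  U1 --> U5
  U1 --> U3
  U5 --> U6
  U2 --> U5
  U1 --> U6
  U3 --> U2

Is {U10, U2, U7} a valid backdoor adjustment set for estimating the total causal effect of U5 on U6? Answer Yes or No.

No

Backdoor paths from U5 to U6 (paths whose first edge points into U5):
  P1: U5 <- U7 -> U10 <- U3 <- U1 -> U6
  P2: U5 <- U1 -> U6
  P3: U5 <- U2 <- U3 <- U1 -> U6
Condition 1 (no descendant of U5 in the set): holds — descendants of U5 are {U6}; none are in {U10, U2, U7}.
Condition 2 (every backdoor path blocked by {U10, U2, U7}):
  P1: blocked at fork node U7 ∈ conditioning set.
  P2: open — no interior node is in the conditioning set.
  P3: blocked at chain node U2 ∈ conditioning set.
{U10, U2, U7} does not satisfy the backdoor criterion.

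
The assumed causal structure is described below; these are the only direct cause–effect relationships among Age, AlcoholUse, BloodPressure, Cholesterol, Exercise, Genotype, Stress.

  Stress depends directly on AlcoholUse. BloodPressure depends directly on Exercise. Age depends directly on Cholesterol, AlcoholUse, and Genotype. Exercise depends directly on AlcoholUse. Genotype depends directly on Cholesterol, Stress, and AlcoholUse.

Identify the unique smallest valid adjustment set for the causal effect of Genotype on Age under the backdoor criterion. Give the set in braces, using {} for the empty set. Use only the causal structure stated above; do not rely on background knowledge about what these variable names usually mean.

{AlcoholUse, Cholesterol}

Variables eligible for adjustment (non-descendants of Genotype, excluding Genotype and Age): {AlcoholUse, BloodPressure, Cholesterol, Exercise, Stress}.
Backdoor paths from Genotype to Age:
  P1: Genotype <- AlcoholUse -> Age
  P2: Genotype <- Cholesterol -> Age
  P3: Genotype <- Stress <- AlcoholUse -> Age
The empty set is not sufficient: P1 (Genotype <- AlcoholUse -> Age) has no collider blocking it and no conditioned non-collider, so it is open.
Try {AlcoholUse, Cholesterol}:
  P1: blocked at fork node AlcoholUse ∈ conditioning set.
  P2: blocked at fork node Cholesterol ∈ conditioning set.
  P3: blocked at fork node AlcoholUse ∈ conditioning set.
{AlcoholUse, Cholesterol} contains no descendant of Genotype and blocks every backdoor path.
Every element of {AlcoholUse, Cholesterol} is needed (dropping AlcoholUse leaves P1 open; dropping Cholesterol leaves P2 open), so no proper subset is valid.
Among all size-2 subsets of the eligible variables, only {AlcoholUse, Cholesterol} blocks every backdoor path, so it is the unique smallest valid adjustment set.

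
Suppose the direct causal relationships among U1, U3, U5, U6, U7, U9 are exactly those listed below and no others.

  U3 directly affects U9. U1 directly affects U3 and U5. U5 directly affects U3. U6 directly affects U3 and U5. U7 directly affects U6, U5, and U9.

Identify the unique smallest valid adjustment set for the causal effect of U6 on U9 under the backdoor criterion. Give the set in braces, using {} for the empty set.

Variables eligible for adjustment (non-descendants of U6, excluding U6 and U9): {U1, U7}.
Backdoor paths from U6 to U9:
  P1: U6 <- U7 -> U5 <- U1 -> U3 -> U9
  P2: U6 <- U7 -> U5 -> U3 -> U9
  P3: U6 <- U7 -> U9
The empty set is not sufficient: P2 (U6 <- U7 -> U5 -> U3 -> U9) has no collider blocking it and no conditioned non-collider, so it is open.
Try {U7}:
  P1: blocked at fork node U7 ∈ conditioning set.
  P2: blocked at fork node U7 ∈ conditioning set.
  P3: blocked at fork node U7 ∈ conditioning set.
{U7} contains no descendant of U6 and blocks every backdoor path.
No other singleton works — e.g. {U1} leaves P2 open — so {U7} is the unique smallest valid adjustment set.

{U7}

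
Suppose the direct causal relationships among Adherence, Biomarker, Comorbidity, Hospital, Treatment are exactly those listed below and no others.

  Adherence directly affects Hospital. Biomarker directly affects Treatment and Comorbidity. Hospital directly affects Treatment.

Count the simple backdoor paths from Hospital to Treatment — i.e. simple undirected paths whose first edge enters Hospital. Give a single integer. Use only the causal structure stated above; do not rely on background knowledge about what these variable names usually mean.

A backdoor path from Hospital to Treatment is any simple undirected path whose first edge points into Hospital (i.e. leaves Hospital via a parent).
Parents of Hospital: {Adherence}.
No simple path from any parent of Hospital reaches Treatment without revisiting Hospital, so there are no backdoor paths.

0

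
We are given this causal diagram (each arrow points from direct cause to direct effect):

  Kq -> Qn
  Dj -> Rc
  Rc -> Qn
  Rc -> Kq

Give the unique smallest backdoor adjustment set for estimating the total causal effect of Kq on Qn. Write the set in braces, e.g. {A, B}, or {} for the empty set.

{Rc}

Variables eligible for adjustment (non-descendants of Kq, excluding Kq and Qn): {Dj, Rc}.
Backdoor paths from Kq to Qn:
  P1: Kq <- Rc -> Qn
The empty set is not sufficient: P1 (Kq <- Rc -> Qn) has no collider blocking it and no conditioned non-collider, so it is open.
Try {Rc}:
  P1: blocked at fork node Rc ∈ conditioning set.
{Rc} contains no descendant of Kq and blocks every backdoor path.
No other singleton works — e.g. {Dj} leaves P1 open — so {Rc} is the unique smallest valid adjustment set.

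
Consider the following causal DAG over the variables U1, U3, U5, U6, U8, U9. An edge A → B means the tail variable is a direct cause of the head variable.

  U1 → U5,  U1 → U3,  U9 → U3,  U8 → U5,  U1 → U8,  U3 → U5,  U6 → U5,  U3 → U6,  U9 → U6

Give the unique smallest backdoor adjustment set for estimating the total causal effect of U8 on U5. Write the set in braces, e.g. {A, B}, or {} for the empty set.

Variables eligible for adjustment (non-descendants of U8, excluding U8 and U5): {U1, U3, U6, U9}.
Backdoor paths from U8 to U5:
  P1: U8 <- U1 -> U3 <- U9 -> U6 -> U5
  P2: U8 <- U1 -> U3 -> U6 -> U5
  P3: U8 <- U1 -> U3 -> U5
  P4: U8 <- U1 -> U5
The empty set is not sufficient: P2 (U8 <- U1 -> U3 -> U6 -> U5) has no collider blocking it and no conditioned non-collider, so it is open.
Try {U1}:
  P1: blocked at fork node U1 ∈ conditioning set.
  P2: blocked at fork node U1 ∈ conditioning set.
  P3: blocked at fork node U1 ∈ conditioning set.
  P4: blocked at fork node U1 ∈ conditioning set.
{U1} contains no descendant of U8 and blocks every backdoor path.
No other singleton works — e.g. {U9} leaves P2 open — so {U1} is the unique smallest valid adjustment set.

{U1}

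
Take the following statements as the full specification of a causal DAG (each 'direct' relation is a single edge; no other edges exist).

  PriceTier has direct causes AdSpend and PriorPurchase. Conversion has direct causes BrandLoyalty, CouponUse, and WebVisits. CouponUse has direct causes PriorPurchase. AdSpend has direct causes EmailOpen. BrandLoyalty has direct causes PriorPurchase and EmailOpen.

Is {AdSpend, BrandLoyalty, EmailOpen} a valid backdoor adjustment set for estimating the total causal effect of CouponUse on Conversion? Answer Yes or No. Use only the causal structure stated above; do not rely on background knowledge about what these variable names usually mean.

Backdoor paths from CouponUse to Conversion (paths whose first edge points into CouponUse):
  P1: CouponUse <- PriorPurchase -> BrandLoyalty -> Conversion
  P2: CouponUse <- PriorPurchase -> PriceTier <- AdSpend <- EmailOpen -> BrandLoyalty -> Conversion
Condition 1 (no descendant of CouponUse in the set): holds — descendants of CouponUse are {Conversion}; none are in {AdSpend, BrandLoyalty, EmailOpen}.
Condition 2 (every backdoor path blocked by {AdSpend, BrandLoyalty, EmailOpen}):
  P1: blocked at chain node BrandLoyalty ∈ conditioning set.
  P2: blocked at collider PriceTier (neither it nor any descendant is in the conditioning set).
{AdSpend, BrandLoyalty, EmailOpen} satisfies the backdoor criterion.

Yes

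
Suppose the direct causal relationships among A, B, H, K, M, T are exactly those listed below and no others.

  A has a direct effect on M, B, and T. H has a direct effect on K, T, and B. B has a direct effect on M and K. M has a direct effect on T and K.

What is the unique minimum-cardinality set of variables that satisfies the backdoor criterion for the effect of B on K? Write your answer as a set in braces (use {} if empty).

{A, H}

Variables eligible for adjustment (non-descendants of B, excluding B and K): {A, H}.
Backdoor paths from B to K:
  P1: B <- H -> T <- A -> M -> K
  P2: B <- H -> T <- M -> K
  P3: B <- H -> K
  P4: B <- A -> M -> T <- H -> K
  P5: B <- A -> M -> K
  P6: B <- A -> T <- H -> K
  P7: B <- A -> T <- M -> K
The empty set is not sufficient: P3 (B <- H -> K) has no collider blocking it and no conditioned non-collider, so it is open.
Try {A, H}:
  P1: blocked at fork node H ∈ conditioning set.
  P2: blocked at fork node H ∈ conditioning set.
  P3: blocked at fork node H ∈ conditioning set.
  P4: blocked at fork node A ∈ conditioning set.
  P5: blocked at fork node A ∈ conditioning set.
  P6: blocked at fork node A ∈ conditioning set.
  P7: blocked at fork node A ∈ conditioning set.
{A, H} contains no descendant of B and blocks every backdoor path.
Every element of {A, H} is needed (dropping A leaves P5 open; dropping H leaves P3 open), so no proper subset is valid.
Among all size-2 subsets of the eligible variables, only {A, H} blocks every backdoor path, so it is the unique smallest valid adjustment set.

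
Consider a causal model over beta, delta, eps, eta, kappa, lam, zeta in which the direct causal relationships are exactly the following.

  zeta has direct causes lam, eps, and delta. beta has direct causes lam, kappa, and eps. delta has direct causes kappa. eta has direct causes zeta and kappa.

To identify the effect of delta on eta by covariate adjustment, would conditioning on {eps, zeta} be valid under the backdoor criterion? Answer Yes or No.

No

Backdoor paths from delta to eta (paths whose first edge points into delta):
  P1: delta <- kappa -> beta <- eps -> zeta -> eta
  P2: delta <- kappa -> beta <- lam -> zeta -> eta
  P3: delta <- kappa -> eta
Condition 1 (no descendant of delta in the set): FAILS — zeta is a descendant of delta.
Condition 2 (every backdoor path blocked by {eps, zeta}):
  P1: blocked at collider beta (neither it nor any descendant is in the conditioning set).
  P2: blocked at collider beta (neither it nor any descendant is in the conditioning set).
  P3: open — no interior node is in the conditioning set.
{eps, zeta} does not satisfy the backdoor criterion.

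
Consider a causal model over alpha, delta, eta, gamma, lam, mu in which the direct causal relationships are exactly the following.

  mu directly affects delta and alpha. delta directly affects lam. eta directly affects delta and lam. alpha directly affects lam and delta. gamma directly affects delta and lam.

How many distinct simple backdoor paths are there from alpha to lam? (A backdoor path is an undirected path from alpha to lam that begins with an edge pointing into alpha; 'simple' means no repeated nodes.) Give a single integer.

3

A backdoor path from alpha to lam is any simple undirected path whose first edge points into alpha (i.e. leaves alpha via a parent).
Parents of alpha: {mu}.
Enumerating:
  P1: alpha <- mu -> delta <- eta -> lam
  P2: alpha <- mu -> delta <- gamma -> lam
  P3: alpha <- mu -> delta -> lam
That exhausts the simple backdoor paths. Count: 3.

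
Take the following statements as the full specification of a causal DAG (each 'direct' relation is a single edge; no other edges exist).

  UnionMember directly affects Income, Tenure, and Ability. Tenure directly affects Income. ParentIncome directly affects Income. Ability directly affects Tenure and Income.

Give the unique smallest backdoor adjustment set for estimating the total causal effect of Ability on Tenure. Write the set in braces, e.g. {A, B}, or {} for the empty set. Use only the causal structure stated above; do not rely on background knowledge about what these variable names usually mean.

{UnionMember}

Variables eligible for adjustment (non-descendants of Ability, excluding Ability and Tenure): {ParentIncome, UnionMember}.
Backdoor paths from Ability to Tenure:
  P1: Ability <- UnionMember -> Tenure
  P2: Ability <- UnionMember -> Income <- Tenure
The empty set is not sufficient: P1 (Ability <- UnionMember -> Tenure) has no collider blocking it and no conditioned non-collider, so it is open.
Try {UnionMember}:
  P1: blocked at fork node UnionMember ∈ conditioning set.
  P2: blocked at fork node UnionMember ∈ conditioning set.
{UnionMember} contains no descendant of Ability and blocks every backdoor path.
No other singleton works — e.g. {ParentIncome} leaves P1 open — so {UnionMember} is the unique smallest valid adjustment set.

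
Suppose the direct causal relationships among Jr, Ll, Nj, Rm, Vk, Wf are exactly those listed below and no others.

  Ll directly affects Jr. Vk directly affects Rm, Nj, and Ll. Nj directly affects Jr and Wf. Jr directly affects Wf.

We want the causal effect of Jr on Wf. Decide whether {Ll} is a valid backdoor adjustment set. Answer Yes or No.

Backdoor paths from Jr to Wf (paths whose first edge points into Jr):
  P1: Jr <- Nj -> Wf
  P2: Jr <- Ll <- Vk -> Nj -> Wf
Condition 1 (no descendant of Jr in the set): holds — descendants of Jr are {Wf}; none are in {Ll}.
Condition 2 (every backdoor path blocked by {Ll}):
  P1: open — no interior node is in the conditioning set.
  P2: blocked at chain node Ll ∈ conditioning set.
{Ll} does not satisfy the backdoor criterion.

No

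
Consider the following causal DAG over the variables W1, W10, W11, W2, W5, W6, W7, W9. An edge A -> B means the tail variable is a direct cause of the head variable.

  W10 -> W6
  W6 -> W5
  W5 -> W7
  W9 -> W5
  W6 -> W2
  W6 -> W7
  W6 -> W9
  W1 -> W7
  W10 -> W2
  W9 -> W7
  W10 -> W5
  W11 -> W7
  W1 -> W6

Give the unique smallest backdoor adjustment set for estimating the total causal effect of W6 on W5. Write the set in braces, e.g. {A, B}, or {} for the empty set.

{W10}

Variables eligible for adjustment (non-descendants of W6, excluding W6 and W5): {W1, W10, W11}.
Backdoor paths from W6 to W5:
  P1: W6 <- W10 -> W5
  P2: W6 <- W1 -> W7 <- W9 -> W5
  P3: W6 <- W1 -> W7 <- W5
The empty set is not sufficient: P1 (W6 <- W10 -> W5) has no collider blocking it and no conditioned non-collider, so it is open.
Try {W10}:
  P1: blocked at fork node W10 ∈ conditioning set.
  P2: blocked at collider W7 (neither it nor any descendant is in the conditioning set).
  P3: blocked at collider W7 (neither it nor any descendant is in the conditioning set).
{W10} contains no descendant of W6 and blocks every backdoor path.
No other singleton works — e.g. {W1} leaves P1 open — so {W10} is the unique smallest valid adjustment set.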